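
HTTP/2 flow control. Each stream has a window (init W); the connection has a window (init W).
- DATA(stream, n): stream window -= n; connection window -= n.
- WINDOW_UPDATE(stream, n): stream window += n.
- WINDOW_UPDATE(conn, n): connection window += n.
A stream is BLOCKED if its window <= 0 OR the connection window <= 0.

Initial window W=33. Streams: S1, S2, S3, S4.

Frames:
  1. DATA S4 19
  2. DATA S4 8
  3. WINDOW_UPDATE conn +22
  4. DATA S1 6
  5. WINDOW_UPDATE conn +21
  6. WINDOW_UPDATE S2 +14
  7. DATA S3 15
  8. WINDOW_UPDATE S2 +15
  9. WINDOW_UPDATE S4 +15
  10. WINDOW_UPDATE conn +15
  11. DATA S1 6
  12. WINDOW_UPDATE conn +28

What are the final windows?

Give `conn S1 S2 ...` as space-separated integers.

Op 1: conn=14 S1=33 S2=33 S3=33 S4=14 blocked=[]
Op 2: conn=6 S1=33 S2=33 S3=33 S4=6 blocked=[]
Op 3: conn=28 S1=33 S2=33 S3=33 S4=6 blocked=[]
Op 4: conn=22 S1=27 S2=33 S3=33 S4=6 blocked=[]
Op 5: conn=43 S1=27 S2=33 S3=33 S4=6 blocked=[]
Op 6: conn=43 S1=27 S2=47 S3=33 S4=6 blocked=[]
Op 7: conn=28 S1=27 S2=47 S3=18 S4=6 blocked=[]
Op 8: conn=28 S1=27 S2=62 S3=18 S4=6 blocked=[]
Op 9: conn=28 S1=27 S2=62 S3=18 S4=21 blocked=[]
Op 10: conn=43 S1=27 S2=62 S3=18 S4=21 blocked=[]
Op 11: conn=37 S1=21 S2=62 S3=18 S4=21 blocked=[]
Op 12: conn=65 S1=21 S2=62 S3=18 S4=21 blocked=[]

Answer: 65 21 62 18 21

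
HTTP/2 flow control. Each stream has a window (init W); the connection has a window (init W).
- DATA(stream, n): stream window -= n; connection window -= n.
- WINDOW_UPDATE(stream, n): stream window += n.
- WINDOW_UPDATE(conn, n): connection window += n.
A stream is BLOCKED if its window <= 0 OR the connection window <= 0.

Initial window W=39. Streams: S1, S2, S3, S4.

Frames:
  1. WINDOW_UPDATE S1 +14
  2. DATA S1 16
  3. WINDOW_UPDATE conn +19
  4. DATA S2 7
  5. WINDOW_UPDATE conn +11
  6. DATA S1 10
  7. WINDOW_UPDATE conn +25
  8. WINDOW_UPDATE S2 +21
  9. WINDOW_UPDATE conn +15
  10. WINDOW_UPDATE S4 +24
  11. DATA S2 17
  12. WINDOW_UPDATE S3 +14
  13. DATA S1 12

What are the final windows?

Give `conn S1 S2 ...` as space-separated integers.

Op 1: conn=39 S1=53 S2=39 S3=39 S4=39 blocked=[]
Op 2: conn=23 S1=37 S2=39 S3=39 S4=39 blocked=[]
Op 3: conn=42 S1=37 S2=39 S3=39 S4=39 blocked=[]
Op 4: conn=35 S1=37 S2=32 S3=39 S4=39 blocked=[]
Op 5: conn=46 S1=37 S2=32 S3=39 S4=39 blocked=[]
Op 6: conn=36 S1=27 S2=32 S3=39 S4=39 blocked=[]
Op 7: conn=61 S1=27 S2=32 S3=39 S4=39 blocked=[]
Op 8: conn=61 S1=27 S2=53 S3=39 S4=39 blocked=[]
Op 9: conn=76 S1=27 S2=53 S3=39 S4=39 blocked=[]
Op 10: conn=76 S1=27 S2=53 S3=39 S4=63 blocked=[]
Op 11: conn=59 S1=27 S2=36 S3=39 S4=63 blocked=[]
Op 12: conn=59 S1=27 S2=36 S3=53 S4=63 blocked=[]
Op 13: conn=47 S1=15 S2=36 S3=53 S4=63 blocked=[]

Answer: 47 15 36 53 63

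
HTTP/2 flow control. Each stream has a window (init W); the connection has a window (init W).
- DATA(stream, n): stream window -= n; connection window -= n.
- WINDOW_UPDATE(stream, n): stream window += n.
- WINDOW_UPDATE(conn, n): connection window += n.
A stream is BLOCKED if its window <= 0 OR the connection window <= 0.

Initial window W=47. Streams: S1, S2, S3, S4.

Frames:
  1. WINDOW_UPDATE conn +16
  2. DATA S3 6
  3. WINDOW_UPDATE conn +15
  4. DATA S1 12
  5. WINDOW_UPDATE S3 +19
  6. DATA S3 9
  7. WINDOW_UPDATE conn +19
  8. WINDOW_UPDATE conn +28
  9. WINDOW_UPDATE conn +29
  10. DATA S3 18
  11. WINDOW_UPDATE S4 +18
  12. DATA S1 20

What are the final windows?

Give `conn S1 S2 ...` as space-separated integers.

Op 1: conn=63 S1=47 S2=47 S3=47 S4=47 blocked=[]
Op 2: conn=57 S1=47 S2=47 S3=41 S4=47 blocked=[]
Op 3: conn=72 S1=47 S2=47 S3=41 S4=47 blocked=[]
Op 4: conn=60 S1=35 S2=47 S3=41 S4=47 blocked=[]
Op 5: conn=60 S1=35 S2=47 S3=60 S4=47 blocked=[]
Op 6: conn=51 S1=35 S2=47 S3=51 S4=47 blocked=[]
Op 7: conn=70 S1=35 S2=47 S3=51 S4=47 blocked=[]
Op 8: conn=98 S1=35 S2=47 S3=51 S4=47 blocked=[]
Op 9: conn=127 S1=35 S2=47 S3=51 S4=47 blocked=[]
Op 10: conn=109 S1=35 S2=47 S3=33 S4=47 blocked=[]
Op 11: conn=109 S1=35 S2=47 S3=33 S4=65 blocked=[]
Op 12: conn=89 S1=15 S2=47 S3=33 S4=65 blocked=[]

Answer: 89 15 47 33 65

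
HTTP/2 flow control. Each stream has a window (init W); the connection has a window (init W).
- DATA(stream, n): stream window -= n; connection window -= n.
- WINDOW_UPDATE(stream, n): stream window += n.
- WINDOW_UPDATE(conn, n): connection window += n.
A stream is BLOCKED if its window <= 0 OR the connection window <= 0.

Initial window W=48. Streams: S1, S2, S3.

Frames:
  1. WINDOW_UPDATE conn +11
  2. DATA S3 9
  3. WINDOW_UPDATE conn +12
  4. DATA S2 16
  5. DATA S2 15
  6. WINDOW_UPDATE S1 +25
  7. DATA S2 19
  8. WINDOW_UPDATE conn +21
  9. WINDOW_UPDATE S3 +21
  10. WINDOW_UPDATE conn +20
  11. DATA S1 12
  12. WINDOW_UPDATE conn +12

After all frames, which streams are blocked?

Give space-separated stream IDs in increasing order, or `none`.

Answer: S2

Derivation:
Op 1: conn=59 S1=48 S2=48 S3=48 blocked=[]
Op 2: conn=50 S1=48 S2=48 S3=39 blocked=[]
Op 3: conn=62 S1=48 S2=48 S3=39 blocked=[]
Op 4: conn=46 S1=48 S2=32 S3=39 blocked=[]
Op 5: conn=31 S1=48 S2=17 S3=39 blocked=[]
Op 6: conn=31 S1=73 S2=17 S3=39 blocked=[]
Op 7: conn=12 S1=73 S2=-2 S3=39 blocked=[2]
Op 8: conn=33 S1=73 S2=-2 S3=39 blocked=[2]
Op 9: conn=33 S1=73 S2=-2 S3=60 blocked=[2]
Op 10: conn=53 S1=73 S2=-2 S3=60 blocked=[2]
Op 11: conn=41 S1=61 S2=-2 S3=60 blocked=[2]
Op 12: conn=53 S1=61 S2=-2 S3=60 blocked=[2]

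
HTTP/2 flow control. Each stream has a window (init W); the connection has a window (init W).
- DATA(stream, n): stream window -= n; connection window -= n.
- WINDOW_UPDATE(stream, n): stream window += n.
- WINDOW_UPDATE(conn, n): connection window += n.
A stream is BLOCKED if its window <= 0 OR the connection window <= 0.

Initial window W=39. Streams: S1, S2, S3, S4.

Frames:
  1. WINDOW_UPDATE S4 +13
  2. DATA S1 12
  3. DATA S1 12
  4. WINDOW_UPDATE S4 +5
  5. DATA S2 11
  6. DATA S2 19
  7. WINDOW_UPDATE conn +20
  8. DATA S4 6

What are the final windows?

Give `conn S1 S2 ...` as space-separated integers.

Op 1: conn=39 S1=39 S2=39 S3=39 S4=52 blocked=[]
Op 2: conn=27 S1=27 S2=39 S3=39 S4=52 blocked=[]
Op 3: conn=15 S1=15 S2=39 S3=39 S4=52 blocked=[]
Op 4: conn=15 S1=15 S2=39 S3=39 S4=57 blocked=[]
Op 5: conn=4 S1=15 S2=28 S3=39 S4=57 blocked=[]
Op 6: conn=-15 S1=15 S2=9 S3=39 S4=57 blocked=[1, 2, 3, 4]
Op 7: conn=5 S1=15 S2=9 S3=39 S4=57 blocked=[]
Op 8: conn=-1 S1=15 S2=9 S3=39 S4=51 blocked=[1, 2, 3, 4]

Answer: -1 15 9 39 51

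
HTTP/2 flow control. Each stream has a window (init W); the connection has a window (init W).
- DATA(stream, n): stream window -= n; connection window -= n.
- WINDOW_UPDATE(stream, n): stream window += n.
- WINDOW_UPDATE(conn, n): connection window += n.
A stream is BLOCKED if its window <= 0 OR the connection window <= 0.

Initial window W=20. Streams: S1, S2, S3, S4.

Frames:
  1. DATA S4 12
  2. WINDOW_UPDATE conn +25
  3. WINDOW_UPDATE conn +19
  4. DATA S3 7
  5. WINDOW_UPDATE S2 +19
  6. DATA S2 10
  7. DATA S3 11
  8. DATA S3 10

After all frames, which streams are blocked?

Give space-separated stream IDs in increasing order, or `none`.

Op 1: conn=8 S1=20 S2=20 S3=20 S4=8 blocked=[]
Op 2: conn=33 S1=20 S2=20 S3=20 S4=8 blocked=[]
Op 3: conn=52 S1=20 S2=20 S3=20 S4=8 blocked=[]
Op 4: conn=45 S1=20 S2=20 S3=13 S4=8 blocked=[]
Op 5: conn=45 S1=20 S2=39 S3=13 S4=8 blocked=[]
Op 6: conn=35 S1=20 S2=29 S3=13 S4=8 blocked=[]
Op 7: conn=24 S1=20 S2=29 S3=2 S4=8 blocked=[]
Op 8: conn=14 S1=20 S2=29 S3=-8 S4=8 blocked=[3]

Answer: S3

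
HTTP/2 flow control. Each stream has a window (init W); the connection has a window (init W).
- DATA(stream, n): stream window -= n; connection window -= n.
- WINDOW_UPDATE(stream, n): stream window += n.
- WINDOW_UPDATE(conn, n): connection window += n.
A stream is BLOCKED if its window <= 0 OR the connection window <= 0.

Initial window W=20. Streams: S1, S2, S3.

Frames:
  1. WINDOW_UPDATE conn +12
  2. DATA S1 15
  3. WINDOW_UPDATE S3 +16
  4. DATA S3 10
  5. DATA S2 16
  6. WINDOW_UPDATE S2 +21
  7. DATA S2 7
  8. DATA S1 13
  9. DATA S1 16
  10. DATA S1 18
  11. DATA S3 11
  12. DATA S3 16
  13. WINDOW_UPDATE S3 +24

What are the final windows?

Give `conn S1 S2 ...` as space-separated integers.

Answer: -90 -42 18 23

Derivation:
Op 1: conn=32 S1=20 S2=20 S3=20 blocked=[]
Op 2: conn=17 S1=5 S2=20 S3=20 blocked=[]
Op 3: conn=17 S1=5 S2=20 S3=36 blocked=[]
Op 4: conn=7 S1=5 S2=20 S3=26 blocked=[]
Op 5: conn=-9 S1=5 S2=4 S3=26 blocked=[1, 2, 3]
Op 6: conn=-9 S1=5 S2=25 S3=26 blocked=[1, 2, 3]
Op 7: conn=-16 S1=5 S2=18 S3=26 blocked=[1, 2, 3]
Op 8: conn=-29 S1=-8 S2=18 S3=26 blocked=[1, 2, 3]
Op 9: conn=-45 S1=-24 S2=18 S3=26 blocked=[1, 2, 3]
Op 10: conn=-63 S1=-42 S2=18 S3=26 blocked=[1, 2, 3]
Op 11: conn=-74 S1=-42 S2=18 S3=15 blocked=[1, 2, 3]
Op 12: conn=-90 S1=-42 S2=18 S3=-1 blocked=[1, 2, 3]
Op 13: conn=-90 S1=-42 S2=18 S3=23 blocked=[1, 2, 3]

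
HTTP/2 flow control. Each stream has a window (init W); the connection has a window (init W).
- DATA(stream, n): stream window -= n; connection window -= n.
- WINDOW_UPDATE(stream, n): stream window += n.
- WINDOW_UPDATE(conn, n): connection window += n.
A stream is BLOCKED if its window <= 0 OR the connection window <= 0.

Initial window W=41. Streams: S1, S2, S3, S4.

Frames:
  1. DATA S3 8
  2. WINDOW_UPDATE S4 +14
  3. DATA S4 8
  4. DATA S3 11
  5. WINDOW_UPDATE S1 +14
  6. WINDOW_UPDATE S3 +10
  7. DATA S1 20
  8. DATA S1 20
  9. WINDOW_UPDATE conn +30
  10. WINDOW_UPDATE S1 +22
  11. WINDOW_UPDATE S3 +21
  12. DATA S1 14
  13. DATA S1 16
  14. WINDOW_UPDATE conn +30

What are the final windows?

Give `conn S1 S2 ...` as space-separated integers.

Op 1: conn=33 S1=41 S2=41 S3=33 S4=41 blocked=[]
Op 2: conn=33 S1=41 S2=41 S3=33 S4=55 blocked=[]
Op 3: conn=25 S1=41 S2=41 S3=33 S4=47 blocked=[]
Op 4: conn=14 S1=41 S2=41 S3=22 S4=47 blocked=[]
Op 5: conn=14 S1=55 S2=41 S3=22 S4=47 blocked=[]
Op 6: conn=14 S1=55 S2=41 S3=32 S4=47 blocked=[]
Op 7: conn=-6 S1=35 S2=41 S3=32 S4=47 blocked=[1, 2, 3, 4]
Op 8: conn=-26 S1=15 S2=41 S3=32 S4=47 blocked=[1, 2, 3, 4]
Op 9: conn=4 S1=15 S2=41 S3=32 S4=47 blocked=[]
Op 10: conn=4 S1=37 S2=41 S3=32 S4=47 blocked=[]
Op 11: conn=4 S1=37 S2=41 S3=53 S4=47 blocked=[]
Op 12: conn=-10 S1=23 S2=41 S3=53 S4=47 blocked=[1, 2, 3, 4]
Op 13: conn=-26 S1=7 S2=41 S3=53 S4=47 blocked=[1, 2, 3, 4]
Op 14: conn=4 S1=7 S2=41 S3=53 S4=47 blocked=[]

Answer: 4 7 41 53 47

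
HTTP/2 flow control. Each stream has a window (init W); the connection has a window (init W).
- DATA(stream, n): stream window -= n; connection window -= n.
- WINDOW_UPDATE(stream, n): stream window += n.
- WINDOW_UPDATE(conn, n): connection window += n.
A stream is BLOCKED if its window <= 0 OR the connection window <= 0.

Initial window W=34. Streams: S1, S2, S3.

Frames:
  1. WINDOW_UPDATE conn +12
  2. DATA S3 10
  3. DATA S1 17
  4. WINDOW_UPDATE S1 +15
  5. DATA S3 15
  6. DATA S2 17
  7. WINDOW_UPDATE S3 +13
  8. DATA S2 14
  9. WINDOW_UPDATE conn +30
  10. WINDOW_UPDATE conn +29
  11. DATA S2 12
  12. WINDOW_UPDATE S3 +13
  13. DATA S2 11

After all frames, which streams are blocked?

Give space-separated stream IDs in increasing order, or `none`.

Answer: S2

Derivation:
Op 1: conn=46 S1=34 S2=34 S3=34 blocked=[]
Op 2: conn=36 S1=34 S2=34 S3=24 blocked=[]
Op 3: conn=19 S1=17 S2=34 S3=24 blocked=[]
Op 4: conn=19 S1=32 S2=34 S3=24 blocked=[]
Op 5: conn=4 S1=32 S2=34 S3=9 blocked=[]
Op 6: conn=-13 S1=32 S2=17 S3=9 blocked=[1, 2, 3]
Op 7: conn=-13 S1=32 S2=17 S3=22 blocked=[1, 2, 3]
Op 8: conn=-27 S1=32 S2=3 S3=22 blocked=[1, 2, 3]
Op 9: conn=3 S1=32 S2=3 S3=22 blocked=[]
Op 10: conn=32 S1=32 S2=3 S3=22 blocked=[]
Op 11: conn=20 S1=32 S2=-9 S3=22 blocked=[2]
Op 12: conn=20 S1=32 S2=-9 S3=35 blocked=[2]
Op 13: conn=9 S1=32 S2=-20 S3=35 blocked=[2]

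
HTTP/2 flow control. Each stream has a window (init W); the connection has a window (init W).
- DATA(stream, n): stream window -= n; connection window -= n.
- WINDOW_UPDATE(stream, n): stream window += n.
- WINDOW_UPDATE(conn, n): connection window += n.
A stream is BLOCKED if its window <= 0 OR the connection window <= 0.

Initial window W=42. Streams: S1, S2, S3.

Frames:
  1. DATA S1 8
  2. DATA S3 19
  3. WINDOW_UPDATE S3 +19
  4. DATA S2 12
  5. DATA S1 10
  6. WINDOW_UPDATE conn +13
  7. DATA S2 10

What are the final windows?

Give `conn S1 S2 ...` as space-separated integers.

Answer: -4 24 20 42

Derivation:
Op 1: conn=34 S1=34 S2=42 S3=42 blocked=[]
Op 2: conn=15 S1=34 S2=42 S3=23 blocked=[]
Op 3: conn=15 S1=34 S2=42 S3=42 blocked=[]
Op 4: conn=3 S1=34 S2=30 S3=42 blocked=[]
Op 5: conn=-7 S1=24 S2=30 S3=42 blocked=[1, 2, 3]
Op 6: conn=6 S1=24 S2=30 S3=42 blocked=[]
Op 7: conn=-4 S1=24 S2=20 S3=42 blocked=[1, 2, 3]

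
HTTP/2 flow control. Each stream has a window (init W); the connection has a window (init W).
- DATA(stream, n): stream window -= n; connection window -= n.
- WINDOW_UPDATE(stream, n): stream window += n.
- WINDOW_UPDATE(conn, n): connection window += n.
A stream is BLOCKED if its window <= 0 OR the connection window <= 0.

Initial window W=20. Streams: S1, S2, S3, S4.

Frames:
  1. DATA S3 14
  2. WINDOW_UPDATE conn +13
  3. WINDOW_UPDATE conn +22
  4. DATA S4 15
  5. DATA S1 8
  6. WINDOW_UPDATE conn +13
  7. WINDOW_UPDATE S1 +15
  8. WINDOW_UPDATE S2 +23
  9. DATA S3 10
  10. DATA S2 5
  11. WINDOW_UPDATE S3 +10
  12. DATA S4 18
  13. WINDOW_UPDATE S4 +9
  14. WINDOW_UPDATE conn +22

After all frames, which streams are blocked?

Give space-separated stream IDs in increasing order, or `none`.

Op 1: conn=6 S1=20 S2=20 S3=6 S4=20 blocked=[]
Op 2: conn=19 S1=20 S2=20 S3=6 S4=20 blocked=[]
Op 3: conn=41 S1=20 S2=20 S3=6 S4=20 blocked=[]
Op 4: conn=26 S1=20 S2=20 S3=6 S4=5 blocked=[]
Op 5: conn=18 S1=12 S2=20 S3=6 S4=5 blocked=[]
Op 6: conn=31 S1=12 S2=20 S3=6 S4=5 blocked=[]
Op 7: conn=31 S1=27 S2=20 S3=6 S4=5 blocked=[]
Op 8: conn=31 S1=27 S2=43 S3=6 S4=5 blocked=[]
Op 9: conn=21 S1=27 S2=43 S3=-4 S4=5 blocked=[3]
Op 10: conn=16 S1=27 S2=38 S3=-4 S4=5 blocked=[3]
Op 11: conn=16 S1=27 S2=38 S3=6 S4=5 blocked=[]
Op 12: conn=-2 S1=27 S2=38 S3=6 S4=-13 blocked=[1, 2, 3, 4]
Op 13: conn=-2 S1=27 S2=38 S3=6 S4=-4 blocked=[1, 2, 3, 4]
Op 14: conn=20 S1=27 S2=38 S3=6 S4=-4 blocked=[4]

Answer: S4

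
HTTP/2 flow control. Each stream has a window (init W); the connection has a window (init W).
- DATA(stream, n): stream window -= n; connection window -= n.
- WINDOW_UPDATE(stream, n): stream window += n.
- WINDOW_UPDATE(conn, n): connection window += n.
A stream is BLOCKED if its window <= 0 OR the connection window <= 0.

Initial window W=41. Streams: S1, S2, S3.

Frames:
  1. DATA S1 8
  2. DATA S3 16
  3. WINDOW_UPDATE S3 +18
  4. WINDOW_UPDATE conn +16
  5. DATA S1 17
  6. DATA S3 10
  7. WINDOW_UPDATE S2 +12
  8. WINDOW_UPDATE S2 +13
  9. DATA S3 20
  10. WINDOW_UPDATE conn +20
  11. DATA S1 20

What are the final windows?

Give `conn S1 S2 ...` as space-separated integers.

Answer: -14 -4 66 13

Derivation:
Op 1: conn=33 S1=33 S2=41 S3=41 blocked=[]
Op 2: conn=17 S1=33 S2=41 S3=25 blocked=[]
Op 3: conn=17 S1=33 S2=41 S3=43 blocked=[]
Op 4: conn=33 S1=33 S2=41 S3=43 blocked=[]
Op 5: conn=16 S1=16 S2=41 S3=43 blocked=[]
Op 6: conn=6 S1=16 S2=41 S3=33 blocked=[]
Op 7: conn=6 S1=16 S2=53 S3=33 blocked=[]
Op 8: conn=6 S1=16 S2=66 S3=33 blocked=[]
Op 9: conn=-14 S1=16 S2=66 S3=13 blocked=[1, 2, 3]
Op 10: conn=6 S1=16 S2=66 S3=13 blocked=[]
Op 11: conn=-14 S1=-4 S2=66 S3=13 blocked=[1, 2, 3]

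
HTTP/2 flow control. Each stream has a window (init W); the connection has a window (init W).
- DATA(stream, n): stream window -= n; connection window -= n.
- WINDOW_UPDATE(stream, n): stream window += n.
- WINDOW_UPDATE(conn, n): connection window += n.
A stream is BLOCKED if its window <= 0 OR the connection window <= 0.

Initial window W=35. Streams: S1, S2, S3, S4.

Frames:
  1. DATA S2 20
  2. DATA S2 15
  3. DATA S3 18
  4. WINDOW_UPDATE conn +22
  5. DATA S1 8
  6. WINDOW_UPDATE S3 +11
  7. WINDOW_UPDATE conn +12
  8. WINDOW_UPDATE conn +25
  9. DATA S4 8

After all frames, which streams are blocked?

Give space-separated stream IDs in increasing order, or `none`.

Op 1: conn=15 S1=35 S2=15 S3=35 S4=35 blocked=[]
Op 2: conn=0 S1=35 S2=0 S3=35 S4=35 blocked=[1, 2, 3, 4]
Op 3: conn=-18 S1=35 S2=0 S3=17 S4=35 blocked=[1, 2, 3, 4]
Op 4: conn=4 S1=35 S2=0 S3=17 S4=35 blocked=[2]
Op 5: conn=-4 S1=27 S2=0 S3=17 S4=35 blocked=[1, 2, 3, 4]
Op 6: conn=-4 S1=27 S2=0 S3=28 S4=35 blocked=[1, 2, 3, 4]
Op 7: conn=8 S1=27 S2=0 S3=28 S4=35 blocked=[2]
Op 8: conn=33 S1=27 S2=0 S3=28 S4=35 blocked=[2]
Op 9: conn=25 S1=27 S2=0 S3=28 S4=27 blocked=[2]

Answer: S2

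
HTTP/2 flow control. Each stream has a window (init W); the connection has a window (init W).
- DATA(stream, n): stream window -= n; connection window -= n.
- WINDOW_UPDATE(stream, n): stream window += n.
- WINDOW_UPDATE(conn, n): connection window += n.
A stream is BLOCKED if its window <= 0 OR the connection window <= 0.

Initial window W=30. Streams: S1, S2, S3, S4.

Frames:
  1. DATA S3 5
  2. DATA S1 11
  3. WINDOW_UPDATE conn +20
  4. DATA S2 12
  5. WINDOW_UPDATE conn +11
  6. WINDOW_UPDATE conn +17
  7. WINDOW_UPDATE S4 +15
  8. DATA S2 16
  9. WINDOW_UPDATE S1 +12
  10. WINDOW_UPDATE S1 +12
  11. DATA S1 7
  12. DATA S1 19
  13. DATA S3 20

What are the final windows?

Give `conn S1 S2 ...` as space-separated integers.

Op 1: conn=25 S1=30 S2=30 S3=25 S4=30 blocked=[]
Op 2: conn=14 S1=19 S2=30 S3=25 S4=30 blocked=[]
Op 3: conn=34 S1=19 S2=30 S3=25 S4=30 blocked=[]
Op 4: conn=22 S1=19 S2=18 S3=25 S4=30 blocked=[]
Op 5: conn=33 S1=19 S2=18 S3=25 S4=30 blocked=[]
Op 6: conn=50 S1=19 S2=18 S3=25 S4=30 blocked=[]
Op 7: conn=50 S1=19 S2=18 S3=25 S4=45 blocked=[]
Op 8: conn=34 S1=19 S2=2 S3=25 S4=45 blocked=[]
Op 9: conn=34 S1=31 S2=2 S3=25 S4=45 blocked=[]
Op 10: conn=34 S1=43 S2=2 S3=25 S4=45 blocked=[]
Op 11: conn=27 S1=36 S2=2 S3=25 S4=45 blocked=[]
Op 12: conn=8 S1=17 S2=2 S3=25 S4=45 blocked=[]
Op 13: conn=-12 S1=17 S2=2 S3=5 S4=45 blocked=[1, 2, 3, 4]

Answer: -12 17 2 5 45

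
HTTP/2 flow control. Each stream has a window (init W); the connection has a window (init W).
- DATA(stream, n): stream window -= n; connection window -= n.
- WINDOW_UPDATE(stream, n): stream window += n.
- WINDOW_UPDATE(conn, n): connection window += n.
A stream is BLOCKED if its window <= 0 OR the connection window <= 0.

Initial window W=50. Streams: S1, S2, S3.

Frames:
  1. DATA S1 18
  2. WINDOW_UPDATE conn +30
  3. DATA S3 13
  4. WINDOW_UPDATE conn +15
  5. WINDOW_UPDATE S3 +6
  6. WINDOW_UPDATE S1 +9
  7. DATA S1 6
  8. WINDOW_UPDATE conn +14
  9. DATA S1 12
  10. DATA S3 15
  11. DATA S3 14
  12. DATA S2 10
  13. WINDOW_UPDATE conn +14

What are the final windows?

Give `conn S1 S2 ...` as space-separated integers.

Answer: 35 23 40 14

Derivation:
Op 1: conn=32 S1=32 S2=50 S3=50 blocked=[]
Op 2: conn=62 S1=32 S2=50 S3=50 blocked=[]
Op 3: conn=49 S1=32 S2=50 S3=37 blocked=[]
Op 4: conn=64 S1=32 S2=50 S3=37 blocked=[]
Op 5: conn=64 S1=32 S2=50 S3=43 blocked=[]
Op 6: conn=64 S1=41 S2=50 S3=43 blocked=[]
Op 7: conn=58 S1=35 S2=50 S3=43 blocked=[]
Op 8: conn=72 S1=35 S2=50 S3=43 blocked=[]
Op 9: conn=60 S1=23 S2=50 S3=43 blocked=[]
Op 10: conn=45 S1=23 S2=50 S3=28 blocked=[]
Op 11: conn=31 S1=23 S2=50 S3=14 blocked=[]
Op 12: conn=21 S1=23 S2=40 S3=14 blocked=[]
Op 13: conn=35 S1=23 S2=40 S3=14 blocked=[]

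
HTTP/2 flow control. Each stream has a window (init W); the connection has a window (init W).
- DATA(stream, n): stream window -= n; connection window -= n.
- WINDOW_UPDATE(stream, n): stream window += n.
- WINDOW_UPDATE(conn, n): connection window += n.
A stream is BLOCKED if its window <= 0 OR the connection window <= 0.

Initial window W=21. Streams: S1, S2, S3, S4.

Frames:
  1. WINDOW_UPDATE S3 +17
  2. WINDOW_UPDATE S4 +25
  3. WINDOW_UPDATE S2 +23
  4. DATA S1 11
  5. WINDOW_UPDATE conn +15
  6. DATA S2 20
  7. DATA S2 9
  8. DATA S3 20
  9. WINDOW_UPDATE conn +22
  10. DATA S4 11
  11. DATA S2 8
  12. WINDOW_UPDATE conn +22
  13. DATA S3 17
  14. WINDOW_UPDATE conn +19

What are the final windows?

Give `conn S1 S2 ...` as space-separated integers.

Op 1: conn=21 S1=21 S2=21 S3=38 S4=21 blocked=[]
Op 2: conn=21 S1=21 S2=21 S3=38 S4=46 blocked=[]
Op 3: conn=21 S1=21 S2=44 S3=38 S4=46 blocked=[]
Op 4: conn=10 S1=10 S2=44 S3=38 S4=46 blocked=[]
Op 5: conn=25 S1=10 S2=44 S3=38 S4=46 blocked=[]
Op 6: conn=5 S1=10 S2=24 S3=38 S4=46 blocked=[]
Op 7: conn=-4 S1=10 S2=15 S3=38 S4=46 blocked=[1, 2, 3, 4]
Op 8: conn=-24 S1=10 S2=15 S3=18 S4=46 blocked=[1, 2, 3, 4]
Op 9: conn=-2 S1=10 S2=15 S3=18 S4=46 blocked=[1, 2, 3, 4]
Op 10: conn=-13 S1=10 S2=15 S3=18 S4=35 blocked=[1, 2, 3, 4]
Op 11: conn=-21 S1=10 S2=7 S3=18 S4=35 blocked=[1, 2, 3, 4]
Op 12: conn=1 S1=10 S2=7 S3=18 S4=35 blocked=[]
Op 13: conn=-16 S1=10 S2=7 S3=1 S4=35 blocked=[1, 2, 3, 4]
Op 14: conn=3 S1=10 S2=7 S3=1 S4=35 blocked=[]

Answer: 3 10 7 1 35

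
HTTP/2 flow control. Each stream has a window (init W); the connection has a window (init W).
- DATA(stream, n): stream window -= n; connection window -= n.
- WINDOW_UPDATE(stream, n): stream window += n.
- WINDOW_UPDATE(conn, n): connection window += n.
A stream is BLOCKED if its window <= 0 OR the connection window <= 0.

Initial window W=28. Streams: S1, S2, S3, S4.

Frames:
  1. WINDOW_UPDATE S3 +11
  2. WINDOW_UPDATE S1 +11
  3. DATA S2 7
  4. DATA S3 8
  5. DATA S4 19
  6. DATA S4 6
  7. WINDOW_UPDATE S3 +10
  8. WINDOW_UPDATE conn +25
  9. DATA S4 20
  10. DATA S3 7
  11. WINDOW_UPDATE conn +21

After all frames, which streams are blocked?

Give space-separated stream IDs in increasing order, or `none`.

Op 1: conn=28 S1=28 S2=28 S3=39 S4=28 blocked=[]
Op 2: conn=28 S1=39 S2=28 S3=39 S4=28 blocked=[]
Op 3: conn=21 S1=39 S2=21 S3=39 S4=28 blocked=[]
Op 4: conn=13 S1=39 S2=21 S3=31 S4=28 blocked=[]
Op 5: conn=-6 S1=39 S2=21 S3=31 S4=9 blocked=[1, 2, 3, 4]
Op 6: conn=-12 S1=39 S2=21 S3=31 S4=3 blocked=[1, 2, 3, 4]
Op 7: conn=-12 S1=39 S2=21 S3=41 S4=3 blocked=[1, 2, 3, 4]
Op 8: conn=13 S1=39 S2=21 S3=41 S4=3 blocked=[]
Op 9: conn=-7 S1=39 S2=21 S3=41 S4=-17 blocked=[1, 2, 3, 4]
Op 10: conn=-14 S1=39 S2=21 S3=34 S4=-17 blocked=[1, 2, 3, 4]
Op 11: conn=7 S1=39 S2=21 S3=34 S4=-17 blocked=[4]

Answer: S4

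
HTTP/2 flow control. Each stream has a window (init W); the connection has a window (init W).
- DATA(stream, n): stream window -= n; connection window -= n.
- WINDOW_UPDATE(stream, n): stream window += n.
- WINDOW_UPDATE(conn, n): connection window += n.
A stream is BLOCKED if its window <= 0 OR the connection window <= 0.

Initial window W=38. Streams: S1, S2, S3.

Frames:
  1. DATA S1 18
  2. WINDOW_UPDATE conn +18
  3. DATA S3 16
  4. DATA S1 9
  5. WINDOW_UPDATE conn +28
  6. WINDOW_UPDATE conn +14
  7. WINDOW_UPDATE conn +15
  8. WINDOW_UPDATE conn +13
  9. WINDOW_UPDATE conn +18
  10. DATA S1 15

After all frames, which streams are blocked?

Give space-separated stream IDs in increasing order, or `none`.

Op 1: conn=20 S1=20 S2=38 S3=38 blocked=[]
Op 2: conn=38 S1=20 S2=38 S3=38 blocked=[]
Op 3: conn=22 S1=20 S2=38 S3=22 blocked=[]
Op 4: conn=13 S1=11 S2=38 S3=22 blocked=[]
Op 5: conn=41 S1=11 S2=38 S3=22 blocked=[]
Op 6: conn=55 S1=11 S2=38 S3=22 blocked=[]
Op 7: conn=70 S1=11 S2=38 S3=22 blocked=[]
Op 8: conn=83 S1=11 S2=38 S3=22 blocked=[]
Op 9: conn=101 S1=11 S2=38 S3=22 blocked=[]
Op 10: conn=86 S1=-4 S2=38 S3=22 blocked=[1]

Answer: S1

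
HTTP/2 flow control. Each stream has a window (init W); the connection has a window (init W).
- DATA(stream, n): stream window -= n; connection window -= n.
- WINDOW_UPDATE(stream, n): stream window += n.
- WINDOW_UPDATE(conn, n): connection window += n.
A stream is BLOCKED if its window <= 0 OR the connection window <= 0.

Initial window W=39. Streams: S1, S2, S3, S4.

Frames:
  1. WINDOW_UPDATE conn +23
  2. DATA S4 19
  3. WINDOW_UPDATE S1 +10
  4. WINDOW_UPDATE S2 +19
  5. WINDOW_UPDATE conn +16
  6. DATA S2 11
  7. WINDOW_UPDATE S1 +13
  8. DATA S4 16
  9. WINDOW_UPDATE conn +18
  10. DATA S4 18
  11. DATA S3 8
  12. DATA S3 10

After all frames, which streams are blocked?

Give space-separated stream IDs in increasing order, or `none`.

Answer: S4

Derivation:
Op 1: conn=62 S1=39 S2=39 S3=39 S4=39 blocked=[]
Op 2: conn=43 S1=39 S2=39 S3=39 S4=20 blocked=[]
Op 3: conn=43 S1=49 S2=39 S3=39 S4=20 blocked=[]
Op 4: conn=43 S1=49 S2=58 S3=39 S4=20 blocked=[]
Op 5: conn=59 S1=49 S2=58 S3=39 S4=20 blocked=[]
Op 6: conn=48 S1=49 S2=47 S3=39 S4=20 blocked=[]
Op 7: conn=48 S1=62 S2=47 S3=39 S4=20 blocked=[]
Op 8: conn=32 S1=62 S2=47 S3=39 S4=4 blocked=[]
Op 9: conn=50 S1=62 S2=47 S3=39 S4=4 blocked=[]
Op 10: conn=32 S1=62 S2=47 S3=39 S4=-14 blocked=[4]
Op 11: conn=24 S1=62 S2=47 S3=31 S4=-14 blocked=[4]
Op 12: conn=14 S1=62 S2=47 S3=21 S4=-14 blocked=[4]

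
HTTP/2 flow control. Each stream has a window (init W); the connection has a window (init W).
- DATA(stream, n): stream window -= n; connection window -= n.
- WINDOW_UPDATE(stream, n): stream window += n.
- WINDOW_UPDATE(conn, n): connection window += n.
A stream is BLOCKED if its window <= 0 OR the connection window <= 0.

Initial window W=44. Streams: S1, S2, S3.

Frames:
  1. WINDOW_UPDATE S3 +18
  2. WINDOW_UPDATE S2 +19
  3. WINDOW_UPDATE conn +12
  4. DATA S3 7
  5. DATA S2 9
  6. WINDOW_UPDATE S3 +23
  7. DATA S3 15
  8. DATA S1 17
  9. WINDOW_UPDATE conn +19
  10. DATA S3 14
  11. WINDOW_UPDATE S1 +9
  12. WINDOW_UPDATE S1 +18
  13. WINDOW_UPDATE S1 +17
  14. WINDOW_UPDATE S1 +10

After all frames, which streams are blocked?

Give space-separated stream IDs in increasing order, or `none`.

Answer: none

Derivation:
Op 1: conn=44 S1=44 S2=44 S3=62 blocked=[]
Op 2: conn=44 S1=44 S2=63 S3=62 blocked=[]
Op 3: conn=56 S1=44 S2=63 S3=62 blocked=[]
Op 4: conn=49 S1=44 S2=63 S3=55 blocked=[]
Op 5: conn=40 S1=44 S2=54 S3=55 blocked=[]
Op 6: conn=40 S1=44 S2=54 S3=78 blocked=[]
Op 7: conn=25 S1=44 S2=54 S3=63 blocked=[]
Op 8: conn=8 S1=27 S2=54 S3=63 blocked=[]
Op 9: conn=27 S1=27 S2=54 S3=63 blocked=[]
Op 10: conn=13 S1=27 S2=54 S3=49 blocked=[]
Op 11: conn=13 S1=36 S2=54 S3=49 blocked=[]
Op 12: conn=13 S1=54 S2=54 S3=49 blocked=[]
Op 13: conn=13 S1=71 S2=54 S3=49 blocked=[]
Op 14: conn=13 S1=81 S2=54 S3=49 blocked=[]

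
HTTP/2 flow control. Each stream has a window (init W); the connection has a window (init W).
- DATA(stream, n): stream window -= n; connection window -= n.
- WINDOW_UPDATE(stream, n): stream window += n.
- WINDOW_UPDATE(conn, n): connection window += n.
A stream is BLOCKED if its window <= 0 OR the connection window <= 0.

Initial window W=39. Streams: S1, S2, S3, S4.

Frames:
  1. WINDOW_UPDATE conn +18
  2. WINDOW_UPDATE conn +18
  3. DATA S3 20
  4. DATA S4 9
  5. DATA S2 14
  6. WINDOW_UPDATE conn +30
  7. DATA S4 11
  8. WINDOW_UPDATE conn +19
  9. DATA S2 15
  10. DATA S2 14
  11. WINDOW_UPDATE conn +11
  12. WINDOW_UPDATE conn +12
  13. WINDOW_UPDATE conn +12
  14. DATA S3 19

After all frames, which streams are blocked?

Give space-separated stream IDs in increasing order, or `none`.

Answer: S2 S3

Derivation:
Op 1: conn=57 S1=39 S2=39 S3=39 S4=39 blocked=[]
Op 2: conn=75 S1=39 S2=39 S3=39 S4=39 blocked=[]
Op 3: conn=55 S1=39 S2=39 S3=19 S4=39 blocked=[]
Op 4: conn=46 S1=39 S2=39 S3=19 S4=30 blocked=[]
Op 5: conn=32 S1=39 S2=25 S3=19 S4=30 blocked=[]
Op 6: conn=62 S1=39 S2=25 S3=19 S4=30 blocked=[]
Op 7: conn=51 S1=39 S2=25 S3=19 S4=19 blocked=[]
Op 8: conn=70 S1=39 S2=25 S3=19 S4=19 blocked=[]
Op 9: conn=55 S1=39 S2=10 S3=19 S4=19 blocked=[]
Op 10: conn=41 S1=39 S2=-4 S3=19 S4=19 blocked=[2]
Op 11: conn=52 S1=39 S2=-4 S3=19 S4=19 blocked=[2]
Op 12: conn=64 S1=39 S2=-4 S3=19 S4=19 blocked=[2]
Op 13: conn=76 S1=39 S2=-4 S3=19 S4=19 blocked=[2]
Op 14: conn=57 S1=39 S2=-4 S3=0 S4=19 blocked=[2, 3]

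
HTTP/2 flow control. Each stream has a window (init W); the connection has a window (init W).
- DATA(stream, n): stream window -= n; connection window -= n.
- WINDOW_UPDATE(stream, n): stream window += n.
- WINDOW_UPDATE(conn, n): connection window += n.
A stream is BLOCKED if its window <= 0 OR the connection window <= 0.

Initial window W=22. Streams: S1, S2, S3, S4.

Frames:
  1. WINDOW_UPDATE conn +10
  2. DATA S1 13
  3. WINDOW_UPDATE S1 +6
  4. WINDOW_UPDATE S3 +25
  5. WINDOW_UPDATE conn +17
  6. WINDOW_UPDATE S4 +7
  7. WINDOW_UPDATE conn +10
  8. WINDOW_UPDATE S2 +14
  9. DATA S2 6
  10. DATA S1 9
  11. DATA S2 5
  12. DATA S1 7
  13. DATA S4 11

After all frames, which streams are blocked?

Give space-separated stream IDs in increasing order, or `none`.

Answer: S1

Derivation:
Op 1: conn=32 S1=22 S2=22 S3=22 S4=22 blocked=[]
Op 2: conn=19 S1=9 S2=22 S3=22 S4=22 blocked=[]
Op 3: conn=19 S1=15 S2=22 S3=22 S4=22 blocked=[]
Op 4: conn=19 S1=15 S2=22 S3=47 S4=22 blocked=[]
Op 5: conn=36 S1=15 S2=22 S3=47 S4=22 blocked=[]
Op 6: conn=36 S1=15 S2=22 S3=47 S4=29 blocked=[]
Op 7: conn=46 S1=15 S2=22 S3=47 S4=29 blocked=[]
Op 8: conn=46 S1=15 S2=36 S3=47 S4=29 blocked=[]
Op 9: conn=40 S1=15 S2=30 S3=47 S4=29 blocked=[]
Op 10: conn=31 S1=6 S2=30 S3=47 S4=29 blocked=[]
Op 11: conn=26 S1=6 S2=25 S3=47 S4=29 blocked=[]
Op 12: conn=19 S1=-1 S2=25 S3=47 S4=29 blocked=[1]
Op 13: conn=8 S1=-1 S2=25 S3=47 S4=18 blocked=[1]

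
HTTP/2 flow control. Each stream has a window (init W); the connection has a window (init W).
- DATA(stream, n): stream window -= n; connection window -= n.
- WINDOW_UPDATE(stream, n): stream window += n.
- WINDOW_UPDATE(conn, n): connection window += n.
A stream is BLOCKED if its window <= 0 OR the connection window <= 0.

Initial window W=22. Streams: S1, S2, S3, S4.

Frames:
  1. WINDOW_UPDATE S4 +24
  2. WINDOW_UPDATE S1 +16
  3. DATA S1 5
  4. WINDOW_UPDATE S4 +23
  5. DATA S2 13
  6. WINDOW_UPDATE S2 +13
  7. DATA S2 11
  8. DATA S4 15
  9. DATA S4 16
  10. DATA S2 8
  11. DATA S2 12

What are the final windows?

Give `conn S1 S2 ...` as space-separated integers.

Answer: -58 33 -9 22 38

Derivation:
Op 1: conn=22 S1=22 S2=22 S3=22 S4=46 blocked=[]
Op 2: conn=22 S1=38 S2=22 S3=22 S4=46 blocked=[]
Op 3: conn=17 S1=33 S2=22 S3=22 S4=46 blocked=[]
Op 4: conn=17 S1=33 S2=22 S3=22 S4=69 blocked=[]
Op 5: conn=4 S1=33 S2=9 S3=22 S4=69 blocked=[]
Op 6: conn=4 S1=33 S2=22 S3=22 S4=69 blocked=[]
Op 7: conn=-7 S1=33 S2=11 S3=22 S4=69 blocked=[1, 2, 3, 4]
Op 8: conn=-22 S1=33 S2=11 S3=22 S4=54 blocked=[1, 2, 3, 4]
Op 9: conn=-38 S1=33 S2=11 S3=22 S4=38 blocked=[1, 2, 3, 4]
Op 10: conn=-46 S1=33 S2=3 S3=22 S4=38 blocked=[1, 2, 3, 4]
Op 11: conn=-58 S1=33 S2=-9 S3=22 S4=38 blocked=[1, 2, 3, 4]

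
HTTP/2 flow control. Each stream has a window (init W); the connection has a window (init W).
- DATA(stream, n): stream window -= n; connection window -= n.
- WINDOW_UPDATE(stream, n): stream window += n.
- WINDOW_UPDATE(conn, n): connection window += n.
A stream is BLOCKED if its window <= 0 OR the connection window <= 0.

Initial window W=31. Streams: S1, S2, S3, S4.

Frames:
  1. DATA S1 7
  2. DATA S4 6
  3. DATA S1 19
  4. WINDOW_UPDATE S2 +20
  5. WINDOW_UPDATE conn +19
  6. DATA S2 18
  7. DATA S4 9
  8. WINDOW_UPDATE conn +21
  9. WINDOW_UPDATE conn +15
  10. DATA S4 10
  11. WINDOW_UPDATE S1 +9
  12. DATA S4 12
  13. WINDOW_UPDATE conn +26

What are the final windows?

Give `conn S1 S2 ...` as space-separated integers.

Answer: 31 14 33 31 -6

Derivation:
Op 1: conn=24 S1=24 S2=31 S3=31 S4=31 blocked=[]
Op 2: conn=18 S1=24 S2=31 S3=31 S4=25 blocked=[]
Op 3: conn=-1 S1=5 S2=31 S3=31 S4=25 blocked=[1, 2, 3, 4]
Op 4: conn=-1 S1=5 S2=51 S3=31 S4=25 blocked=[1, 2, 3, 4]
Op 5: conn=18 S1=5 S2=51 S3=31 S4=25 blocked=[]
Op 6: conn=0 S1=5 S2=33 S3=31 S4=25 blocked=[1, 2, 3, 4]
Op 7: conn=-9 S1=5 S2=33 S3=31 S4=16 blocked=[1, 2, 3, 4]
Op 8: conn=12 S1=5 S2=33 S3=31 S4=16 blocked=[]
Op 9: conn=27 S1=5 S2=33 S3=31 S4=16 blocked=[]
Op 10: conn=17 S1=5 S2=33 S3=31 S4=6 blocked=[]
Op 11: conn=17 S1=14 S2=33 S3=31 S4=6 blocked=[]
Op 12: conn=5 S1=14 S2=33 S3=31 S4=-6 blocked=[4]
Op 13: conn=31 S1=14 S2=33 S3=31 S4=-6 blocked=[4]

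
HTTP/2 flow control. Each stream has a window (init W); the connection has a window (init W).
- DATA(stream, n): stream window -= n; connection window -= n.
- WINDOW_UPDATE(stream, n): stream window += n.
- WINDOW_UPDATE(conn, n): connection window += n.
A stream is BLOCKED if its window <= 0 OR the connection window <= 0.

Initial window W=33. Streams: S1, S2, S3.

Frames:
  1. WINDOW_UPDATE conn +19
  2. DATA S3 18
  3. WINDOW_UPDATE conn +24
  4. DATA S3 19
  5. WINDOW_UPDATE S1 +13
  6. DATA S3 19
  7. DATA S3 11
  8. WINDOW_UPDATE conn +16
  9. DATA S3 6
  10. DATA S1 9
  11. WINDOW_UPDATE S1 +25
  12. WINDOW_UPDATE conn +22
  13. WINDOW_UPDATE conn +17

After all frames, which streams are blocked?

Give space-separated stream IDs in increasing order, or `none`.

Op 1: conn=52 S1=33 S2=33 S3=33 blocked=[]
Op 2: conn=34 S1=33 S2=33 S3=15 blocked=[]
Op 3: conn=58 S1=33 S2=33 S3=15 blocked=[]
Op 4: conn=39 S1=33 S2=33 S3=-4 blocked=[3]
Op 5: conn=39 S1=46 S2=33 S3=-4 blocked=[3]
Op 6: conn=20 S1=46 S2=33 S3=-23 blocked=[3]
Op 7: conn=9 S1=46 S2=33 S3=-34 blocked=[3]
Op 8: conn=25 S1=46 S2=33 S3=-34 blocked=[3]
Op 9: conn=19 S1=46 S2=33 S3=-40 blocked=[3]
Op 10: conn=10 S1=37 S2=33 S3=-40 blocked=[3]
Op 11: conn=10 S1=62 S2=33 S3=-40 blocked=[3]
Op 12: conn=32 S1=62 S2=33 S3=-40 blocked=[3]
Op 13: conn=49 S1=62 S2=33 S3=-40 blocked=[3]

Answer: S3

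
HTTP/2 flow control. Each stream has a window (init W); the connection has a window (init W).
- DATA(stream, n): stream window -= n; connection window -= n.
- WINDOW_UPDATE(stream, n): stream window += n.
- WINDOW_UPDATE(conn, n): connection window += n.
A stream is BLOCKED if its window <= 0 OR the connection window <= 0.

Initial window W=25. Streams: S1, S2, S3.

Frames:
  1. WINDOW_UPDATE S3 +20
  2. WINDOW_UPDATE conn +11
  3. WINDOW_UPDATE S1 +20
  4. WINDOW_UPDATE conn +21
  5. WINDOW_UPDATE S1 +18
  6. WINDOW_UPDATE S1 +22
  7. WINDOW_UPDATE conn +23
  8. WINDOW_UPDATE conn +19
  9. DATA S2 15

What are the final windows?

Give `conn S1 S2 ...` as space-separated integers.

Op 1: conn=25 S1=25 S2=25 S3=45 blocked=[]
Op 2: conn=36 S1=25 S2=25 S3=45 blocked=[]
Op 3: conn=36 S1=45 S2=25 S3=45 blocked=[]
Op 4: conn=57 S1=45 S2=25 S3=45 blocked=[]
Op 5: conn=57 S1=63 S2=25 S3=45 blocked=[]
Op 6: conn=57 S1=85 S2=25 S3=45 blocked=[]
Op 7: conn=80 S1=85 S2=25 S3=45 blocked=[]
Op 8: conn=99 S1=85 S2=25 S3=45 blocked=[]
Op 9: conn=84 S1=85 S2=10 S3=45 blocked=[]

Answer: 84 85 10 45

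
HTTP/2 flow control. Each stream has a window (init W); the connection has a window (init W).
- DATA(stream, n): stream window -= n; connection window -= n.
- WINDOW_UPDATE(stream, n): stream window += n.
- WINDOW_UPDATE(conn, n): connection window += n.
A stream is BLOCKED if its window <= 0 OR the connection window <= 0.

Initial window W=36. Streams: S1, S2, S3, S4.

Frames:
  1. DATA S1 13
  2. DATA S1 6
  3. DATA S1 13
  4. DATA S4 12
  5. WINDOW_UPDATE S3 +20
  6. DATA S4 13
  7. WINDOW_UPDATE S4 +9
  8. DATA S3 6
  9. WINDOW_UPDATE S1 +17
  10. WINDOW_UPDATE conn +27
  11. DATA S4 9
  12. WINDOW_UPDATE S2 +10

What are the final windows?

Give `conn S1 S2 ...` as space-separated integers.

Answer: -9 21 46 50 11

Derivation:
Op 1: conn=23 S1=23 S2=36 S3=36 S4=36 blocked=[]
Op 2: conn=17 S1=17 S2=36 S3=36 S4=36 blocked=[]
Op 3: conn=4 S1=4 S2=36 S3=36 S4=36 blocked=[]
Op 4: conn=-8 S1=4 S2=36 S3=36 S4=24 blocked=[1, 2, 3, 4]
Op 5: conn=-8 S1=4 S2=36 S3=56 S4=24 blocked=[1, 2, 3, 4]
Op 6: conn=-21 S1=4 S2=36 S3=56 S4=11 blocked=[1, 2, 3, 4]
Op 7: conn=-21 S1=4 S2=36 S3=56 S4=20 blocked=[1, 2, 3, 4]
Op 8: conn=-27 S1=4 S2=36 S3=50 S4=20 blocked=[1, 2, 3, 4]
Op 9: conn=-27 S1=21 S2=36 S3=50 S4=20 blocked=[1, 2, 3, 4]
Op 10: conn=0 S1=21 S2=36 S3=50 S4=20 blocked=[1, 2, 3, 4]
Op 11: conn=-9 S1=21 S2=36 S3=50 S4=11 blocked=[1, 2, 3, 4]
Op 12: conn=-9 S1=21 S2=46 S3=50 S4=11 blocked=[1, 2, 3, 4]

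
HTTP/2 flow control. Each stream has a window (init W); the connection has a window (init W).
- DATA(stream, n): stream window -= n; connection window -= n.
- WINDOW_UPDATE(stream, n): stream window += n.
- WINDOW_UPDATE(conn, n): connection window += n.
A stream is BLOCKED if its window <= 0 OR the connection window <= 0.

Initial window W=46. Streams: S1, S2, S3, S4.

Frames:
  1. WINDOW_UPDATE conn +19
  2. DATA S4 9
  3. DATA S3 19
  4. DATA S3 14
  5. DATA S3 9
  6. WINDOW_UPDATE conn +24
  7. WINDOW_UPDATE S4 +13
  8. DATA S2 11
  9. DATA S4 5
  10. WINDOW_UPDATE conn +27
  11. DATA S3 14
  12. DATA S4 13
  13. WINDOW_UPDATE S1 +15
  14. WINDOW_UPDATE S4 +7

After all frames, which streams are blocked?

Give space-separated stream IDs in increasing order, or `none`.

Answer: S3

Derivation:
Op 1: conn=65 S1=46 S2=46 S3=46 S4=46 blocked=[]
Op 2: conn=56 S1=46 S2=46 S3=46 S4=37 blocked=[]
Op 3: conn=37 S1=46 S2=46 S3=27 S4=37 blocked=[]
Op 4: conn=23 S1=46 S2=46 S3=13 S4=37 blocked=[]
Op 5: conn=14 S1=46 S2=46 S3=4 S4=37 blocked=[]
Op 6: conn=38 S1=46 S2=46 S3=4 S4=37 blocked=[]
Op 7: conn=38 S1=46 S2=46 S3=4 S4=50 blocked=[]
Op 8: conn=27 S1=46 S2=35 S3=4 S4=50 blocked=[]
Op 9: conn=22 S1=46 S2=35 S3=4 S4=45 blocked=[]
Op 10: conn=49 S1=46 S2=35 S3=4 S4=45 blocked=[]
Op 11: conn=35 S1=46 S2=35 S3=-10 S4=45 blocked=[3]
Op 12: conn=22 S1=46 S2=35 S3=-10 S4=32 blocked=[3]
Op 13: conn=22 S1=61 S2=35 S3=-10 S4=32 blocked=[3]
Op 14: conn=22 S1=61 S2=35 S3=-10 S4=39 blocked=[3]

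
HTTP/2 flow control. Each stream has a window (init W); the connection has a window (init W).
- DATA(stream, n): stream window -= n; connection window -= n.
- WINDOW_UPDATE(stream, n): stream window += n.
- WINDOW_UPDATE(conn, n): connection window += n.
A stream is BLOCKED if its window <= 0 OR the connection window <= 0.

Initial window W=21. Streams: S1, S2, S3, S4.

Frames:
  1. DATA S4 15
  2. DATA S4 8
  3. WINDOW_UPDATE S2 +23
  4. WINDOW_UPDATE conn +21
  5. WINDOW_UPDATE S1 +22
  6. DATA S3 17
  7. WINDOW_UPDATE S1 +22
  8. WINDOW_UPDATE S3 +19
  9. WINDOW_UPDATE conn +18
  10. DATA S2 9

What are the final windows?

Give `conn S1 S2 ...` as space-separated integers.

Answer: 11 65 35 23 -2

Derivation:
Op 1: conn=6 S1=21 S2=21 S3=21 S4=6 blocked=[]
Op 2: conn=-2 S1=21 S2=21 S3=21 S4=-2 blocked=[1, 2, 3, 4]
Op 3: conn=-2 S1=21 S2=44 S3=21 S4=-2 blocked=[1, 2, 3, 4]
Op 4: conn=19 S1=21 S2=44 S3=21 S4=-2 blocked=[4]
Op 5: conn=19 S1=43 S2=44 S3=21 S4=-2 blocked=[4]
Op 6: conn=2 S1=43 S2=44 S3=4 S4=-2 blocked=[4]
Op 7: conn=2 S1=65 S2=44 S3=4 S4=-2 blocked=[4]
Op 8: conn=2 S1=65 S2=44 S3=23 S4=-2 blocked=[4]
Op 9: conn=20 S1=65 S2=44 S3=23 S4=-2 blocked=[4]
Op 10: conn=11 S1=65 S2=35 S3=23 S4=-2 blocked=[4]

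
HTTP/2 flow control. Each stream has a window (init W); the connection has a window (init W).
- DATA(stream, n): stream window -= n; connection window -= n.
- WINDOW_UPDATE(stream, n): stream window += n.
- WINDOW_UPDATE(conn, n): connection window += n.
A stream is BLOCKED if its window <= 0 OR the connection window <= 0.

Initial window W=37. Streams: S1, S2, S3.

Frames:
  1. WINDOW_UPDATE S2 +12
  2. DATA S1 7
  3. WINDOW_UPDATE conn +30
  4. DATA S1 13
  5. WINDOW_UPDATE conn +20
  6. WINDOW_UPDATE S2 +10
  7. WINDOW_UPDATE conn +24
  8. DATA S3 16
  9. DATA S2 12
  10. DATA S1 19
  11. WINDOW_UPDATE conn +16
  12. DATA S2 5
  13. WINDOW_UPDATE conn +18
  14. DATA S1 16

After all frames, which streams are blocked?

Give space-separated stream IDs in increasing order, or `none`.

Answer: S1

Derivation:
Op 1: conn=37 S1=37 S2=49 S3=37 blocked=[]
Op 2: conn=30 S1=30 S2=49 S3=37 blocked=[]
Op 3: conn=60 S1=30 S2=49 S3=37 blocked=[]
Op 4: conn=47 S1=17 S2=49 S3=37 blocked=[]
Op 5: conn=67 S1=17 S2=49 S3=37 blocked=[]
Op 6: conn=67 S1=17 S2=59 S3=37 blocked=[]
Op 7: conn=91 S1=17 S2=59 S3=37 blocked=[]
Op 8: conn=75 S1=17 S2=59 S3=21 blocked=[]
Op 9: conn=63 S1=17 S2=47 S3=21 blocked=[]
Op 10: conn=44 S1=-2 S2=47 S3=21 blocked=[1]
Op 11: conn=60 S1=-2 S2=47 S3=21 blocked=[1]
Op 12: conn=55 S1=-2 S2=42 S3=21 blocked=[1]
Op 13: conn=73 S1=-2 S2=42 S3=21 blocked=[1]
Op 14: conn=57 S1=-18 S2=42 S3=21 blocked=[1]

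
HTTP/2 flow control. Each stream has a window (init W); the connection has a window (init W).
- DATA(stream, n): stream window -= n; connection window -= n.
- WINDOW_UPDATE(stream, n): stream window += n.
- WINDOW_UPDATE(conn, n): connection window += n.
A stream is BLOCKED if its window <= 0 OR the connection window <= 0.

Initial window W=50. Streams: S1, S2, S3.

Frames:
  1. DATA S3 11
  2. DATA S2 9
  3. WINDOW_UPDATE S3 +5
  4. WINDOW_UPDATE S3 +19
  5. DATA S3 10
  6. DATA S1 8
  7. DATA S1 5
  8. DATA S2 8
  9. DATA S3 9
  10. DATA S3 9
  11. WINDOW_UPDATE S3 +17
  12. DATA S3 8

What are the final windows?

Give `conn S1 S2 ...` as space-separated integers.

Answer: -27 37 33 44

Derivation:
Op 1: conn=39 S1=50 S2=50 S3=39 blocked=[]
Op 2: conn=30 S1=50 S2=41 S3=39 blocked=[]
Op 3: conn=30 S1=50 S2=41 S3=44 blocked=[]
Op 4: conn=30 S1=50 S2=41 S3=63 blocked=[]
Op 5: conn=20 S1=50 S2=41 S3=53 blocked=[]
Op 6: conn=12 S1=42 S2=41 S3=53 blocked=[]
Op 7: conn=7 S1=37 S2=41 S3=53 blocked=[]
Op 8: conn=-1 S1=37 S2=33 S3=53 blocked=[1, 2, 3]
Op 9: conn=-10 S1=37 S2=33 S3=44 blocked=[1, 2, 3]
Op 10: conn=-19 S1=37 S2=33 S3=35 blocked=[1, 2, 3]
Op 11: conn=-19 S1=37 S2=33 S3=52 blocked=[1, 2, 3]
Op 12: conn=-27 S1=37 S2=33 S3=44 blocked=[1, 2, 3]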